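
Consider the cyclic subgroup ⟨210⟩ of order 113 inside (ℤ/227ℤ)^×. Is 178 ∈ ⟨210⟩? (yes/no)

178 ∈ ⟨210⟩ iff 178^113 ≡ 1 (mod 227), since |⟨210⟩| = 113.
178^113 mod 227 = 226.
Since 226 ≠ 1, 178 does not lie in the subgroup.

no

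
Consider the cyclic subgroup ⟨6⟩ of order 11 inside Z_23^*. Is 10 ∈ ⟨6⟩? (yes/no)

no

⟨6⟩ has order 11; its elements mod 23 are {1, 2, 3, 4, 6, 8, 9, 12, 13, 16, 18}.
10 is not in this set.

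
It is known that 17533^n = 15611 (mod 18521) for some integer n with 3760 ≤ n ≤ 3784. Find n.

Compute 17533^3760 mod 18521 = 5568, then multiply by 17533 repeatedly:
  17533^3760=5568  17533^3761=18074  17533^3762=15653  17533^3763=18392  17533^3764=16326
  17533^3765=1703  17533^3766=2847  17533^3767=2356  17533^3768=5918  17533^3769=5652
  17533^3770=9166  17533^3771=761  17533^3772=7493  17533^3773=5316  17533^3774=7756
  17533^3775=4766  17533^3776=14047  17533^3777=12314  17533^3778=2065  17533^3779=15611
Found 15611 at exponent 3779.

3779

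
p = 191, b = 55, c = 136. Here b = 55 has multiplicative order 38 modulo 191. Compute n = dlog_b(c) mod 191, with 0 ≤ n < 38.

20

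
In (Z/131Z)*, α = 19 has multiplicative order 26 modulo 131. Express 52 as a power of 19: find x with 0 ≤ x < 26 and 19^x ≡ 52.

Successive powers of 19 modulo 131:
  19^0=1  19^1=19  19^2=99  19^3=47  19^4=107  19^5=68
  19^6=113  19^7=51  19^8=52
So 19^8 ≡ 52 (mod 131), giving x = 8.

8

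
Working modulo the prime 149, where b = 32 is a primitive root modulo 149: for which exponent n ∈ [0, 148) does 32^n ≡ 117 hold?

Baby-step giant-step with m = ceil(sqrt(148)) = 13.
Baby table (32^j mod 149 for j=0..12):
  0:1  1:32  2:130  3:137  4:63  5:79  6:144  7:138
  8:95  9:60  10:132  11:52  12:25
Giant step factor: 32^(-13) ≡ 84 (mod 149).
Scan 117·84^i mod 149 for i = 0, 1, …:
  i=0: 117   i=1: 143   i=2: 92   i=3: 129
  i=4: 108   i=5: 132
Match at i=5, j=10: n = 5·13 + 10 = 75.

75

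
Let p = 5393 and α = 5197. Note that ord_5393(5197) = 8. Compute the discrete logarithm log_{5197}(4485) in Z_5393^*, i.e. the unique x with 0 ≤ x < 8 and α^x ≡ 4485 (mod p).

Successive powers of 5197 modulo 5393:
  5197^0=1  5197^1=5197  5197^2=665  5197^3=4485
So 5197^3 ≡ 4485 (mod 5393), giving x = 3.

3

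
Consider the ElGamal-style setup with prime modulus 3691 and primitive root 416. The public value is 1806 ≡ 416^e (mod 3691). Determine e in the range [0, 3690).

156

Baby-step giant-step with m = ceil(sqrt(3690)) = 61.
Baby table (416^j mod 3691 for j=0..60):
  0:1  1:416  2:3270  3:2032  4:73  5:840  6:2486  7:696
  8:1638  9:2264  10:619  11:2825  12:1462  13:2868  14:895  15:3220
  16:3378  17:2668  18:2588  19:2527  20:2988  21:2832  22:683  23:3612
  24:355  25:40  26:1876  27:1615  28:78  29:2920  30:381  31:3474
  32:2003  33:2773  34:1976  35:2614  36:2270  37:3115  38:299  39:2581
  40:3306  41:2244  42:3372  43:172  44:1423  45:1408  46:2550  47:1483
  48:531  49:3127  50:1600  51:1220  52:1853  53:3120  54:2379  55:476
  56:2393  57:2609  58:190  59:1529  60:1212
Giant step factor: 416^(-61) ≡ 528 (mod 3691).
Scan 1806·528^i mod 3691 for i = 0, 1, …:
  i=0: 1806   i=1: 1290   i=2: 1976
Match at i=2, j=34: e = 2·61 + 34 = 156.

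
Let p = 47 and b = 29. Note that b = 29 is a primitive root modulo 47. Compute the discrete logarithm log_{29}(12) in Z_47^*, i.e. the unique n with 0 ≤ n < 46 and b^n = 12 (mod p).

20

Successive powers of 29 modulo 47:
  29^0=1  29^1=29  29^2=42  29^3=43  29^4=25  29^5=20
  29^6=16  29^7=41  29^8=14  29^9=30  29^10=24  29^11=38
  29^12=21  29^13=45  29^14=36  29^15=10  29^16=8  29^17=44
  29^18=7  29^19=15  29^20=12
So 29^20 ≡ 12 (mod 47), giving n = 20.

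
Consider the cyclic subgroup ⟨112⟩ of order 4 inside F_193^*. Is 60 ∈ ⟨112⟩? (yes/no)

no

⟨112⟩ has order 4; its elements mod 193 are {1, 81, 112, 192}.
60 is not in this set.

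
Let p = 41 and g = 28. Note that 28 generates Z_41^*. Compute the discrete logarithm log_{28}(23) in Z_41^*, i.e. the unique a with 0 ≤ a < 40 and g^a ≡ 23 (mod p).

36

Successive powers of 28 modulo 41:
  28^0=1  28^1=28  28^2=5  28^3=17  28^4=25  28^5=3
  28^6=2  28^7=15  28^8=10  28^9=34  28^10=9  28^11=6
  28^12=4  28^13=30  28^14=20  28^15=27  28^16=18  28^17=12
  28^18=8  28^19=19  28^20=40  28^21=13  28^22=36  28^23=24
  28^24=16  28^25=38  28^26=39  28^27=26  28^28=31  28^29=7
  28^30=32  28^31=35  28^32=37  28^33=11  28^34=21  28^35=14
  28^36=23
So 28^36 ≡ 23 (mod 41), giving a = 36.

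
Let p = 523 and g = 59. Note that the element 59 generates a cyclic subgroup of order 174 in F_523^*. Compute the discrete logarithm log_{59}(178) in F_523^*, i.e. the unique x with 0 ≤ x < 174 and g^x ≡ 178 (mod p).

129

Baby-step giant-step with m = ceil(sqrt(174)) = 14.
Baby table (59^j mod 523 for j=0..13):
  0:1  1:59  2:343  3:363  4:497  5:35  6:496  7:499
  8:153  9:136  10:179  11:101  12:206  13:125
Giant step factor: 59^(-14) ≡ 375 (mod 523).
Scan 178·375^i mod 523 for i = 0, 1, …:
  i=0: 178   i=1: 329   i=2: 470   i=3: 522
  i=4: 148   i=5: 62   i=6: 238   i=7: 340
  i=8: 411   i=9: 363
Match at i=9, j=3: x = 9·14 + 3 = 129.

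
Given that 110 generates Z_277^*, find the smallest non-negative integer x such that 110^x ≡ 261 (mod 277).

270

Baby-step giant-step with m = ceil(sqrt(276)) = 17.
Baby table (110^j mod 277 for j=0..16):
  0:1  1:110  2:189  3:15  4:265  5:65  6:225  7:97
  8:144  9:51  10:70  11:221  12:211  13:219  14:268  15:118
  16:238
Giant step factor: 110^(-17) ≡ 119 (mod 277).
Scan 261·119^i mod 277 for i = 0, 1, …:
  i=0: 261   i=1: 35   i=2: 10   i=3: 82
  i=4: 63   i=5: 18   i=6: 203   i=7: 58
  i=8: 254   i=9: 33     …   i=14: 136
  i=15: 118
Match at i=15, j=15: x = 15·17 + 15 = 270.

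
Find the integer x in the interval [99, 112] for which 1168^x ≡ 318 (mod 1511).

Compute 1168^99 mod 1511 = 1402, then multiply by 1168 repeatedly:
  1168^99=1402  1168^100=1123  1168^101=116  1168^102=1009  1168^103=1443
  1168^104=659  1168^105=613  1168^106=1281  1168^107=318
Found 318 at exponent 107.

107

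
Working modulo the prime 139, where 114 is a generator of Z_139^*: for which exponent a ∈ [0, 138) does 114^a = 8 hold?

63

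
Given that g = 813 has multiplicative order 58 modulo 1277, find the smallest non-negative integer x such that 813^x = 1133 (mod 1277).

34

Baby-step giant-step with m = ceil(sqrt(58)) = 8.
Baby table (813^j mod 1277 for j=0..7):
  0:1  1:813  2:760  3:1089  4:396  5:144  6:865  7:895
Giant step factor: 813^(-8) ≡ 641 (mod 1277).
Scan 1133·641^i mod 1277 for i = 0, 1, …:
  i=0: 1133   i=1: 917   i=2: 377   i=3: 304
  i=4: 760
Match at i=4, j=2: x = 4·8 + 2 = 34.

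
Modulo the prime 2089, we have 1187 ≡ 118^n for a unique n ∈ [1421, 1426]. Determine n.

Compute 118^1421 mod 2089 = 1187, then multiply by 118 repeatedly:
  118^1421=1187
Found 1187 at exponent 1421.

1421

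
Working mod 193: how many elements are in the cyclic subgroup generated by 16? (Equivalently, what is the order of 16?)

24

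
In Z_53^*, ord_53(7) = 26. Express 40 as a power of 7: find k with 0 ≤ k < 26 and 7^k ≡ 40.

Successive powers of 7 modulo 53:
  7^0=1  7^1=7  7^2=49  7^3=25  7^4=16  7^5=6
  7^6=42  7^7=29  7^8=44  7^9=43  7^10=36  7^11=40
So 7^11 ≡ 40 (mod 53), giving k = 11.

11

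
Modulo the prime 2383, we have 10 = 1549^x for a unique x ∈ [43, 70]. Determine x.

65

Compute 1549^43 mod 2383 = 1898, then multiply by 1549 repeatedly:
  1549^43=1898  1549^44=1763  1549^45=2352  1549^46=2024  1549^47=1531
  1549^48=434  1549^49=260  1549^50=13  1549^51=1073  1549^52=1126
  1549^53=2201  1549^54=1659  1549^55=917  1549^56=165  1549^57=604
  1549^58=1460  1549^59=73  1549^60=1076  1549^61=1007  1549^62=1361
  1549^63=1617  1549^64=200  1549^65=10
Found 10 at exponent 65.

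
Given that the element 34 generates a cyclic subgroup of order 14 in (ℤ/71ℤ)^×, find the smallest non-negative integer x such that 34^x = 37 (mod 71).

8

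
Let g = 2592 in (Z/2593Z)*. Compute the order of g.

The order of 2592 must divide p − 1 = 2592 = 2^5 · 3^4.
Divisors: 1, 2, 3, 4, 6, 8, 9, 12, 16, 18, 24, 27, 32, 36, 48, 54, 72, 81, 96, 108, 144, 162, 216, 288, 324, 432, 648, 864, 1296, 2592.
Check each in increasing order: 2592^1 ≡ 2592;  2592^2 ≡ 1.
Smallest exponent giving 1 is 2.

2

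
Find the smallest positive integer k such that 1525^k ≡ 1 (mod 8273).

The order of 1525 must divide p − 1 = 8272 = 2^4 · 11 · 47.
Divisors: 1, 2, 4, 8, 11, 16, 22, 44, 47, 88, 94, 176, 188, 376, 517, 752, 1034, 2068, 4136, 8272.
Check each in increasing order: 1525^1 ≡ 1525;  1525^2 ≡ 912;  1525^4 ≡ 4444;  1525^8 ≡ 1485;  1525^11 ≡ 96;  1525^16 ≡ 4607;  1525^22 ≡ 943;  1525^44 ≡ 4038;  1525^47 ≡ 7080;  1525^88 ≡ 7634;  1525^94 ≡ 293;  1525^176 ≡ 2944;  1525^188 ≡ 3119;  1525^376 ≡ 7386;  1525^517 ≡ 2742;  1525^752 ≡ 834;  1525^1034 ≡ 6680;  1525^2068 ≡ 6111;  1525^4136 ≡ 8272;  1525^8272 ≡ 1.
Smallest exponent giving 1 is 8272.

8272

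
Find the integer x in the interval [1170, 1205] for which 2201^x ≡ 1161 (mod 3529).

1189

Compute 2201^1170 mod 3529 = 2121, then multiply by 2201 repeatedly:
  2201^1170=2121  2201^1171=2983  2201^1172=1643  2201^1173=2547  2201^1174=1895
  2201^1175=3146  2201^1176=448  2201^1177=1457  2201^1178=2525  2201^1179=2879
  2201^1180=2124  2201^1181=2528  2201^1182=2424  2201^1183=2905  2201^1184=2886
  2201^1185=3415  2201^1186=3174  2201^1187=2083  2201^1188=512  2201^1189=1161
Found 1161 at exponent 1189.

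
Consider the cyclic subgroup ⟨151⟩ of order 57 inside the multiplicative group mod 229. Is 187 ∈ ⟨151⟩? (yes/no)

187 ∈ ⟨151⟩ iff 187^57 ≡ 1 (mod 229), since |⟨151⟩| = 57.
187^57 mod 229 = 228.
Since 228 ≠ 1, 187 does not lie in the subgroup.

no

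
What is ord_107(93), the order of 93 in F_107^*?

106

The order of 93 must divide p − 1 = 106 = 2 · 53.
Divisors: 1, 2, 53, 106.
Check each in increasing order: 93^1 ≡ 93;  93^2 ≡ 89;  93^53 ≡ 106;  93^106 ≡ 1.
Smallest exponent giving 1 is 106.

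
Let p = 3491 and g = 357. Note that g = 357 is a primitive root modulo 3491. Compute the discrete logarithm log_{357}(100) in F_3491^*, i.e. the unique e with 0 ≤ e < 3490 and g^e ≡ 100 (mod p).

Baby-step giant-step with m = ceil(sqrt(3490)) = 60.
Baby table (357^j mod 3491 for j=0..59):
  0:1  1:357  2:1773  3:1090  4:1629  5:2047  6:1160  7:2182
  8:481  9:658  10:1009  11:640  12:1565  13:145  14:2891  15:2242
  16:955  17:2308  18:80  19:632  20:2200  21:3416  22:1153  23:3174
  24:2034  25:10  26:79  27:275  28:427  29:2326  30:3015  31:1127
  32:874  33:1319  34:3089  35:3108  36:2909  37:1686  38:1450  39:982
  40:1474  41:2568  42:2134  43:800  44:2829  45:1054  46:2741  47:1057
  48:321  49:2885  50:100  51:790  52:2750  53:779  54:2314  55:2222
  56:797  57:1758  58:2717  59:2962
Giant step factor: 357^(-60) ≡ 484 (mod 3491).
Scan 100·484^i mod 3491 for i = 0, 1, …:
  i=0: 100
Match at i=0, j=50: e = 0·60 + 50 = 50.

50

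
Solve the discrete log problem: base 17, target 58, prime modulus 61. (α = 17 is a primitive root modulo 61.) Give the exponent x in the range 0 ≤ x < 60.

48

Baby-step giant-step with m = ceil(sqrt(60)) = 8.
Baby table (17^j mod 61 for j=0..7):
  0:1  1:17  2:45  3:33  4:12  5:21  6:52  7:30
Giant step factor: 17^(-8) ≡ 25 (mod 61).
Scan 58·25^i mod 61 for i = 0, 1, …:
  i=0: 58   i=1: 47   i=2: 16   i=3: 34
  i=4: 57   i=5: 22   i=6: 1
Match at i=6, j=0: x = 6·8 + 0 = 48.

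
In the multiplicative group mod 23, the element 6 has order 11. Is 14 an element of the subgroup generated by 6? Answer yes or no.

no

⟨6⟩ has order 11; its elements mod 23 are {1, 2, 3, 4, 6, 8, 9, 12, 13, 16, 18}.
14 is not in this set.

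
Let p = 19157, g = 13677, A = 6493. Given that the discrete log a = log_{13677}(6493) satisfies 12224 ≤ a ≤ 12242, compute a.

12242

Compute 13677^12224 mod 19157 = 10599, then multiply by 13677 repeatedly:
  13677^12224=10599  13677^12225=1504  13677^12226=14747  13677^12227=9823  13677^12228=1130
  13677^12229=14468  13677^12230=6183  13677^12231=5893  13677^12232=5062  13677^12233=18733
  13677^12234=5523  13677^12235=2020  13677^12236=3146  13677^12237=1220  13677^12238=193
  13677^12239=15152  13677^12240=12635  13677^12241=12755  13677^12242=6493
Found 6493 at exponent 12242.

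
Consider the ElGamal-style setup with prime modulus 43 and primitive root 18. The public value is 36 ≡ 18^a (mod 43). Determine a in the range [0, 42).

Baby-step giant-step with m = ceil(sqrt(42)) = 7.
Baby table (18^j mod 43 for j=0..6):
  0:1  1:18  2:23  3:27  4:13  5:19  6:41
Giant step factor: 18^(-7) ≡ 37 (mod 43).
Scan 36·37^i mod 43 for i = 0, 1, …:
  i=0: 36   i=1: 42   i=2: 6   i=3: 7
  i=4: 1
Match at i=4, j=0: a = 4·7 + 0 = 28.

28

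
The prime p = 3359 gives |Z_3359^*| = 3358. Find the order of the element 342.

1679

The order of 342 must divide p − 1 = 3358 = 2 · 23 · 73.
Divisors: 1, 2, 23, 46, 73, 146, 1679, 3358.
Check each in increasing order: 342^1 ≡ 342;  342^2 ≡ 2758;  342^23 ≡ 1568;  342^46 ≡ 3195;  342^73 ≡ 2221;  342^146 ≡ 1829;  342^1679 ≡ 1.
Smallest exponent giving 1 is 1679.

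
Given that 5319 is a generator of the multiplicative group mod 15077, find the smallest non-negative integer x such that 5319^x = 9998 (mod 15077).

11597

Baby-step giant-step with m = ceil(sqrt(15076)) = 123.
Baby table (5319^j mod 15077 for j=0..122):
  0:1  1:5319  2:7309  3:8065  4:3670  5:11092  6:2047  7:2399
  8:5139  9:14817  10:4144  11:14439  12:13880  13:10728  14:10864  15:10552
  16:9494  17:5713  18:7292  19:8104  20:33  21:9680  22:15042  23:9836
  24:494  25:4188  26:7243  27:3782  28:3740  29:6497  30:1059  31:9100
  32:5730  33:7253  34:11741  35:1445  36:11762  37:7605  38:14481  39:11123
  40:1089  41:2823  42:13922  43:7971  44:1225  45:2511  46:12864  47:4190
  48:2804  49:3323  50:4793  51:13837  52:8166  53:13194  54:10528  55:2454
  56:11221  57:9733  58:10486  59:5211  60:5783  61:2697  62:7116  63:6734
  64:10271  65:7478  66:2356  67:2577  68:2070  69:4120  70:7399  71:4311
  72:13169  73:13246  74:653  75:5597  76:8445  77:4572  78:14344  79:6116
  80:9915  81:13616  82:8673  83:11144  84:7249  85:5542  86:2363  87:9656
  88:8002  89:267  90:2935  91:6570  92:12421  93:14962  94:6472  95:3777
  96:7299  97:106  98:5965  99:5827  100:10578  101:12095  102:14823  103:5904
  104:13062  105:1962  106:2594  107:2031  108:7757  109:8811  110:6393  111:5732
  112:2814  113:11282  114:2498  115:4025  116:14712  117:3498  118:844  119:11367
  120:2303  121:7133  122:6695
Giant step factor: 5319^(-123) ≡ 11182 (mod 15077).
Scan 9998·11182^i mod 15077 for i = 0, 1, …:
  i=0: 9998   i=1: 1681   i=2: 11000   i=3: 3834
  i=4: 7877   i=5: 780   i=6: 7454   i=7: 4972
  i=8: 8005   i=9: 14838     …   i=93: 14496
  i=94: 1445
Match at i=94, j=35: x = 94·123 + 35 = 11597.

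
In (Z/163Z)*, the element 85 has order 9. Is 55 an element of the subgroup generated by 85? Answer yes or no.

no

⟨85⟩ has order 9; its elements mod 163 are {1, 38, 40, 53, 58, 85, 104, 133, 140}.
55 is not in this set.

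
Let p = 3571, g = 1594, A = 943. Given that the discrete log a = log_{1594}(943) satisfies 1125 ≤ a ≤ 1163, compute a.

Compute 1594^1125 mod 3571 = 659, then multiply by 1594 repeatedly:
  1594^1125=659  1594^1126=572  1594^1127=1163  1594^1128=473  1594^1129=481
  1594^1130=2520  1594^1131=3076  1594^1132=161  1594^1133=3093  1594^1134=2262
  1594^1135=2489  1594^1136=85  1594^1137=3363  1594^1138=551  1594^1139=3399
  1594^1140=799  1594^1141=2330  1594^1142=180  1594^1143=1240  1594^1144=1797
  1594^1145=476  1594^1146=1692  1594^1147=943
Found 943 at exponent 1147.

1147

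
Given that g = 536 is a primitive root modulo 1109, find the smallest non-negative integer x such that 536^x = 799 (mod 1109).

964

Baby-step giant-step with m = ceil(sqrt(1108)) = 34.
Baby table (536^j mod 1109 for j=0..33):
  0:1  1:536  2:65  3:461  4:898  5:22  6:702  7:321
  8:161  9:903  10:484  11:1027  12:408  13:215  14:1013  15:667
  16:414  17:104  18:294  19:106  20:257  21:236  22:70  23:923
  24:114  25:109  26:756  27:431  28:344  29:290  30:180  31:1106
  32:610  33:914
Giant step factor: 536^(-34) ≡ 1024 (mod 1109).
Scan 799·1024^i mod 1109 for i = 0, 1, …:
  i=0: 799   i=1: 843   i=2: 430   i=3: 47
  i=4: 441   i=5: 221   i=6: 68   i=7: 874
  i=8: 13   i=9: 4     …   i=27: 217
  i=28: 408
Match at i=28, j=12: x = 28·34 + 12 = 964.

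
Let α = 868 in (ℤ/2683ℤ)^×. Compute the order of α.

The order of 868 must divide p − 1 = 2682 = 2 · 3^2 · 149.
Divisors: 1, 2, 3, 6, 9, 18, 149, 298, 447, 894, 1341, 2682.
Check each in increasing order: 868^1 ≡ 868;  868^2 ≡ 2184;  868^3 ≡ 1514;  868^6 ≡ 914;  868^9 ≡ 2051;  868^18 ≡ 2340;  868^149 ≡ 132;  868^298 ≡ 1326;  868^447 ≡ 637;  868^894 ≡ 636;  868^1341 ≡ 2682;  868^2682 ≡ 1.
Smallest exponent giving 1 is 2682.

2682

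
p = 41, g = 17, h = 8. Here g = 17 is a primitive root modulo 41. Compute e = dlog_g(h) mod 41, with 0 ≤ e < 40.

6

Successive powers of 17 modulo 41:
  17^0=1  17^1=17  17^2=2  17^3=34  17^4=4  17^5=27
  17^6=8
So 17^6 ≡ 8 (mod 41), giving e = 6.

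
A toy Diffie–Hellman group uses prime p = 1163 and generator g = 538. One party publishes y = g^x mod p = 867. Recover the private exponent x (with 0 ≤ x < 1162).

Baby-step giant-step with m = ceil(sqrt(1162)) = 35.
Baby table (538^j mod 1163 for j=0..34):
  0:1  1:538  2:1020  3:987  4:678  5:745  6:738  7:461
  8:299  9:368  10:274  11:874  12:360  13:622  14:855  15:605
  16:1013  17:710  18:516  19:814  20:644  21:1061  22:948  23:630
  24:507  25:624  26:768  27:319  28:661  29:903  30:843  31:1127
  32:403  33:496  34:521
Giant step factor: 538^(-35) ≡ 1008 (mod 1163).
Scan 867·1008^i mod 1163 for i = 0, 1, …:
  i=0: 867   i=1: 523   i=2: 345   i=3: 23
  i=4: 1087   i=5: 150   i=6: 10   i=7: 776
  i=8: 672   i=9: 510     …   i=21: 181
  i=22: 1020
Match at i=22, j=2: x = 22·35 + 2 = 772.

772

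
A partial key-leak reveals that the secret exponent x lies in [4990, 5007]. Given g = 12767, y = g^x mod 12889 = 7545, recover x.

4991

Compute 12767^4990 mod 12889 = 4481, then multiply by 12767 repeatedly:
  12767^4990=4481  12767^4991=7545
Found 7545 at exponent 4991.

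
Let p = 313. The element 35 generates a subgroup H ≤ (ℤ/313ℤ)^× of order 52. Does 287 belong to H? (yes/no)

no

287 ∈ ⟨35⟩ iff 287^52 ≡ 1 (mod 313), since |⟨35⟩| = 52.
287^52 mod 313 = 214.
Since 214 ≠ 1, 287 does not lie in the subgroup.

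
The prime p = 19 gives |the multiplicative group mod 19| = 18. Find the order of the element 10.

18

The order of 10 must divide p − 1 = 18 = 2 · 3^2.
Divisors: 1, 2, 3, 6, 9, 18.
Check each in increasing order: 10^1 ≡ 10;  10^2 ≡ 5;  10^3 ≡ 12;  10^6 ≡ 11;  10^9 ≡ 18;  10^18 ≡ 1.
Smallest exponent giving 1 is 18.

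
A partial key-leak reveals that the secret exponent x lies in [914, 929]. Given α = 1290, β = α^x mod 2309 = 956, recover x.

921

Compute 1290^914 mod 2309 = 1096, then multiply by 1290 repeatedly:
  1290^914=1096  1290^915=732  1290^916=2208  1290^917=1323  1290^918=319
  1290^919=508  1290^920=1873  1290^921=956
Found 956 at exponent 921.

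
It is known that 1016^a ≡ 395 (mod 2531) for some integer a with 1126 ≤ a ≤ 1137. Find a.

1126

Compute 1016^1126 mod 2531 = 395, then multiply by 1016 repeatedly:
  1016^1126=395
Found 395 at exponent 1126.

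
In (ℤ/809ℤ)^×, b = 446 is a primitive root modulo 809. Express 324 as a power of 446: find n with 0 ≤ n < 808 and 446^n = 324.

152

Baby-step giant-step with m = ceil(sqrt(808)) = 29.
Baby table (446^j mod 809 for j=0..28):
  0:1  1:446  2:711  3:787  4:705  5:538  6:484  7:670
  8:299  9:678  10:631  11:703  12:455  13:680  14:714  15:507
  16:411  17:472  18:172  19:666  20:133  21:261  22:719  23:310
  24:730  25:362  26:461  27:120  28:126
Giant step factor: 446^(-29) ≡ 617 (mod 809).
Scan 324·617^i mod 809 for i = 0, 1, …:
  i=0: 324   i=1: 85   i=2: 669   i=3: 183
  i=4: 460   i=5: 670
Match at i=5, j=7: n = 5·29 + 7 = 152.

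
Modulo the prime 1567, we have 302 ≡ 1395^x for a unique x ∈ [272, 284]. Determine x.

Compute 1395^272 mod 1567 = 714, then multiply by 1395 repeatedly:
  1395^272=714  1395^273=985  1395^274=1383  1395^275=308  1395^276=302
Found 302 at exponent 276.

276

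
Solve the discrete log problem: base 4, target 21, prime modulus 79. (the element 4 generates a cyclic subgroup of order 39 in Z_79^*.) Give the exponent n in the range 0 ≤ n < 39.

36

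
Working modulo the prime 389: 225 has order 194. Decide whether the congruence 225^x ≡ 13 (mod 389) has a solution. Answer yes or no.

yes

13 ∈ ⟨225⟩ iff 13^194 ≡ 1 (mod 389), since |⟨225⟩| = 194.
13^194 mod 389 = 1.
Since 1 = 1, 13 lies in the subgroup.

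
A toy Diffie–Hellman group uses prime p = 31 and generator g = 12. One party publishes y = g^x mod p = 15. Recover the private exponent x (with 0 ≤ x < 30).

Successive powers of 12 modulo 31:
  12^0=1  12^1=12  12^2=20  12^3=23  12^4=28  12^5=26
  12^6=2  12^7=24  12^8=9  12^9=15
So 12^9 ≡ 15 (mod 31), giving x = 9.

9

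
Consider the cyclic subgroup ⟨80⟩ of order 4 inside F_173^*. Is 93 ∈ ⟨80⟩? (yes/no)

yes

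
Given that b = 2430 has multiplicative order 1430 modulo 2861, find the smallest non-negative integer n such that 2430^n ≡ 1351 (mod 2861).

Baby-step giant-step with m = ceil(sqrt(1430)) = 38.
Baby table (2430^j mod 2861 for j=0..37):
  0:1  1:2430  2:2657  3:2094  4:1562  5:1974  6:1784  7:705
  8:2272  9:2091  10:2855  11:2586  12:1224  13:1741  14:2072  15:2461
  16:740  17:1492  18:673  19:1759  20:36  21:1650  22:1239  23:998
  24:1873  25:2400  26:1282  27:2492  28:1684  29:890  30:2645  31:1544
  32:1149  33:2595  34:206  35:2766  36:891  37:2214
Giant step factor: 2430^(-38) ≡ 980 (mod 2861).
Scan 1351·980^i mod 2861 for i = 0, 1, …:
  i=0: 1351   i=1: 2198   i=2: 2568   i=3: 1821
  i=4: 2177   i=5: 2015   i=6: 610   i=7: 2712
  i=8: 2752   i=9: 1898     …   i=17: 569
  i=18: 2586
Match at i=18, j=11: n = 18·38 + 11 = 695.

695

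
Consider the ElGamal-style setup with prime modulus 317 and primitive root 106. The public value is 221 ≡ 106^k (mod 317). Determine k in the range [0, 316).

308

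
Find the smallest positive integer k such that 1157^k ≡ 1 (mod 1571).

The order of 1157 must divide p − 1 = 1570 = 2 · 5 · 157.
Divisors: 1, 2, 5, 10, 157, 314, 785, 1570.
Check each in increasing order: 1157^1 ≡ 1157;  1157^2 ≡ 157;  1157^5 ≡ 530;  1157^10 ≡ 1262;  1157^157 ≡ 382;  1157^314 ≡ 1392;  1157^785 ≡ 1.
Smallest exponent giving 1 is 785.

785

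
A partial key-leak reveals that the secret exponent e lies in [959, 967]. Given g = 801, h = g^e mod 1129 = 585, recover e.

Compute 801^959 mod 1129 = 102, then multiply by 801 repeatedly:
  801^959=102  801^960=414  801^961=817  801^962=726  801^963=91
  801^964=635  801^965=585
Found 585 at exponent 965.

965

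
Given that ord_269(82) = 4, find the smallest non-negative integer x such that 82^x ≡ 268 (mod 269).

2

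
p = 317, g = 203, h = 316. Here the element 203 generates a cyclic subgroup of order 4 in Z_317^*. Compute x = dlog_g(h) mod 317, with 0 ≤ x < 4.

2

Successive powers of 203 modulo 317:
  203^0=1  203^1=203  203^2=316
So 203^2 ≡ 316 (mod 317), giving x = 2.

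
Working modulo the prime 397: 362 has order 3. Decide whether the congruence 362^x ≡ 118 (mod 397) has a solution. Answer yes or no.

no

⟨362⟩ has order 3; its elements mod 397 are {1, 34, 362}.
118 is not in this set.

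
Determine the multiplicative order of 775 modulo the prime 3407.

3406

The order of 775 must divide p − 1 = 3406 = 2 · 13 · 131.
Divisors: 1, 2, 13, 26, 131, 262, 1703, 3406.
Check each in increasing order: 775^1 ≡ 775;  775^2 ≡ 993;  775^13 ≡ 2484;  775^26 ≡ 179;  775^131 ≡ 1375;  775^262 ≡ 3147;  775^1703 ≡ 3406;  775^3406 ≡ 1.
Smallest exponent giving 1 is 3406.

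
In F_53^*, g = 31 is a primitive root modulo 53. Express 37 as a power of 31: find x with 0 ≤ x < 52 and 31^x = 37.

34

Baby-step giant-step with m = ceil(sqrt(52)) = 8.
Baby table (31^j mod 53 for j=0..7):
  0:1  1:31  2:7  3:5  4:49  5:35  6:25  7:33
Giant step factor: 31^(-8) ≡ 10 (mod 53).
Scan 37·10^i mod 53 for i = 0, 1, …:
  i=0: 37   i=1: 52   i=2: 43   i=3: 6
  i=4: 7
Match at i=4, j=2: x = 4·8 + 2 = 34.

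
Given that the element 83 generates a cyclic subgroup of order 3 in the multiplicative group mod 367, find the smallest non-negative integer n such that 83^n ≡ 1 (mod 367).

0

Successive powers of 83 modulo 367:
  83^0=1
So 83^0 ≡ 1 (mod 367), giving n = 0.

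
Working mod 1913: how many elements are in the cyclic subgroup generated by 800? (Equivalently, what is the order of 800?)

956

The order of 800 must divide p − 1 = 1912 = 2^3 · 239.
Divisors: 1, 2, 4, 8, 239, 478, 956, 1912.
Check each in increasing order: 800^1 ≡ 800;  800^2 ≡ 1058;  800^4 ≡ 259;  800^8 ≡ 126;  800^239 ≡ 712;  800^478 ≡ 1912;  800^956 ≡ 1.
Smallest exponent giving 1 is 956.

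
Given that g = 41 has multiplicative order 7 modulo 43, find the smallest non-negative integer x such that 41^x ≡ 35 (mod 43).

3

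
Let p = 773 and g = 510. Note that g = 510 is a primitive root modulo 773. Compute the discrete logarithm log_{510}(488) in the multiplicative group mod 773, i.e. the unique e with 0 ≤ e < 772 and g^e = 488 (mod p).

Baby-step giant-step with m = ceil(sqrt(772)) = 28.
Baby table (510^j mod 773 for j=0..27):
  0:1  1:510  2:372  3:335  4:17  5:167  6:140  7:284
  8:289  9:520  10:61  11:190  12:275  13:337  14:264  15:138
  16:37  17:318  18:623  19:27  20:629  21:768  22:542  23:459
  24:644  25:688  26:711  27:73
Giant step factor: 510^(-28) ≡ 227 (mod 773).
Scan 488·227^i mod 773 for i = 0, 1, …:
  i=0: 488   i=1: 237   i=2: 462   i=3: 519
  i=4: 317   i=5: 70   i=6: 430   i=7: 212
  i=8: 198   i=9: 112   i=10: 688
Match at i=10, j=25: e = 10·28 + 25 = 305.

305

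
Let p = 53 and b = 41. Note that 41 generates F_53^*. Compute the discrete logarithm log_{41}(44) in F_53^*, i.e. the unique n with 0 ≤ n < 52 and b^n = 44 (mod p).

36

Baby-step giant-step with m = ceil(sqrt(52)) = 8.
Baby table (41^j mod 53 for j=0..7):
  0:1  1:41  2:38  3:21  4:13  5:3  6:17  7:8
Giant step factor: 41^(-8) ≡ 16 (mod 53).
Scan 44·16^i mod 53 for i = 0, 1, …:
  i=0: 44   i=1: 15   i=2: 28   i=3: 24
  i=4: 13
Match at i=4, j=4: n = 4·8 + 4 = 36.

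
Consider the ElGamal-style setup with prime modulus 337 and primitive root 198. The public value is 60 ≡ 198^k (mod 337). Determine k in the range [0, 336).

293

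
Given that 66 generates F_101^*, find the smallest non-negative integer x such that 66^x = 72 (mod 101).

27

Baby-step giant-step with m = ceil(sqrt(100)) = 10.
Baby table (66^j mod 101 for j=0..9):
  0:1  1:66  2:13  3:50  4:68  5:44  6:76  7:67
  8:79  9:63
Giant step factor: 66^(-10) ≡ 6 (mod 101).
Scan 72·6^i mod 101 for i = 0, 1, …:
  i=0: 72   i=1: 28   i=2: 67
Match at i=2, j=7: x = 2·10 + 7 = 27.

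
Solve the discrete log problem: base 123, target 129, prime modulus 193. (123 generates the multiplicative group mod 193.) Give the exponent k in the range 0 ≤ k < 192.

132

Baby-step giant-step with m = ceil(sqrt(192)) = 14.
Baby table (123^j mod 193 for j=0..13):
  0:1  1:123  2:75  3:154  4:28  5:163  6:170  7:66
  8:12  9:125  10:128  11:111  12:143  13:26
Giant step factor: 123^(-14) ≡ 93 (mod 193).
Scan 129·93^i mod 193 for i = 0, 1, …:
  i=0: 129   i=1: 31   i=2: 181   i=3: 42
  i=4: 46   i=5: 32   i=6: 81   i=7: 6
  i=8: 172   i=9: 170
Match at i=9, j=6: k = 9·14 + 6 = 132.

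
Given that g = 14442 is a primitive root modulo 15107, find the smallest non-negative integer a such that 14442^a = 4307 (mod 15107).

Baby-step giant-step with m = ceil(sqrt(15106)) = 123.
Baby table (14442^j mod 15107 for j=0..122):
  0:1  1:14442  2:4122  3:8344  4:10616  5:10436  6:9280  7:7563
  8:1236  9:8945  10:3733  11:10210  12:8500  13:12625  14:3867  15:11742
  16:1889  17:12803  18:6353  19:5215  20:6635  21:14076  22:5800  23:10392
  24:8326  25:7479  26:11775  27:10158  28:12866  29:9779  30:8082  31:3562
  32:3069  33:13667  34:5859  35:1371  36:9812  37:1244  38:3625  39:6495
  40:1427  41:2786  42:5471  43:2572  44:11818  45:11777  46:8828  47:6003
  48:11360  49:14207  50:9327  51:6522  52:13686  53:8331  54:4154  55:2171
  56:6557  57:5518  58:1531  59:9161  60:11163  61:9249  62:13071  63:9417
  64:7100  65:6991  66:3941  67:7853  68:4777  69:10872  70:6373  71:7022
  72:13540  73:14779  74:6622  75:7614  76:12642  77:7669  78:6281  79:7774
  80:11991  81:2481  82:11905  83:14350  84:4874  85:6795  86:13425  87:612
  88:909  89:14902  90:362  91:982  92:11678  93:14235  94:5814  95:1082
  96:5606  97:3439  98:9329  99:5192  100:6823  101:9912  102:10279  103:7936
  104:10010  105:5537  106:4003  107:11944  108:3522  109:14562  110:14964  111:4453
  112:14834  113:261  114:7719  115:3245  116:2376  117:6195  118:4536  119:4960
  120:10033  121:5349  122:8167
Giant step factor: 14442^(-123) ≡ 3414 (mod 15107).
Scan 4307·3414^i mod 15107 for i = 0, 1, …:
  i=0: 4307   i=1: 4987   i=2: 29   i=3: 8364
  i=4: 2466   i=5: 4325   i=6: 6011   i=7: 6248
  i=8: 14695   i=9: 13490   i=10: 8724   i=11: 7839
  i=12: 7849   i=13: 11775
Match at i=13, j=26: a = 13·123 + 26 = 1625.

1625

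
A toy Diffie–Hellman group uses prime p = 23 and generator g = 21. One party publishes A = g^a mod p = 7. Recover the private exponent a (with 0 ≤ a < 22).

15

Successive powers of 21 modulo 23:
  21^0=1  21^1=21  21^2=4  21^3=15  21^4=16  21^5=14
  21^6=18  21^7=10  21^8=3  21^9=17  21^10=12  21^11=22
  21^12=2  21^13=19  21^14=8  21^15=7
So 21^15 ≡ 7 (mod 23), giving a = 15.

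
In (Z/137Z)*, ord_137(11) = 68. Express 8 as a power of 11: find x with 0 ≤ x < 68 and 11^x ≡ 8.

27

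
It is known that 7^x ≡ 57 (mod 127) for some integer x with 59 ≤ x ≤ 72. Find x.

61

Compute 7^59 mod 127 = 53, then multiply by 7 repeatedly:
  7^59=53  7^60=117  7^61=57
Found 57 at exponent 61.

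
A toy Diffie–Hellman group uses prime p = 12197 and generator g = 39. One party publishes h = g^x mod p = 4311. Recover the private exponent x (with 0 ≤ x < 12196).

4421

Baby-step giant-step with m = ceil(sqrt(12196)) = 111.
Baby table (39^j mod 12197 for j=0..110):
  0:1  1:39  2:1521  3:10531  4:8208  5:2990  6:6837  7:10506
  8:7233  9:1556  10:11896  11:458  12:5665  13:1389  14:5383  15:2588
  16:3356  17:8914  18:6130  19:7327  20:5222  21:8506  22:2415  23:8806
  24:1918  25:1620  26:2195  27:226  28:8814  29:2230  30:1591  31:1064
  32:4905  33:8340  34:8138  35:260  36:10140  37:5156  38:5932  39:11802
  40:8989  41:9055  42:11629  43:2242  44:2059  45:7119  46:9307  47:9260
  48:7427  49:9122  50:2045  51:6573  52:210  53:8190  54:2288  55:3853
  56:3903  57:5853  58:8721  59:10800  60:6502  61:9638  62:9972  63:10801
  64:6541  65:11159  66:8306  67:6812  68:9531  69:5799  70:6615  71:1848
  72:11087  73:5498  74:7073  75:7513  76:279  77:10881  78:9661  79:10869
  80:9193  81:4814  82:4791  83:3894  84:5502  85:7229  86:1400  87:5812
  88:7122  89:9424  90:1626  91:2429  92:9352  93:11015  94:2690  95:7334
  96:5495  97:6956  98:2950  99:5277  100:10651  101:691  102:2555  103:2069
  104:7509  105:123  106:4797  107:4128  108:2431  109:9430  110:1860
Giant step factor: 39^(-111) ≡ 12178 (mod 12197).
Scan 4311·12178^i mod 12197 for i = 0, 1, …:
  i=0: 4311   i=1: 3470   i=2: 7252   i=3: 8576
  i=4: 7814   i=5: 10095   i=6: 3347   i=7: 9589
  i=8: 764   i=9: 9878     …   i=38: 9137
  i=39: 9352
Match at i=39, j=92: x = 39·111 + 92 = 4421.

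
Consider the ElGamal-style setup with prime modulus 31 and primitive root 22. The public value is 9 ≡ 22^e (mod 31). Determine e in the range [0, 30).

16

Successive powers of 22 modulo 31:
  22^0=1  22^1=22  22^2=19  22^3=15  22^4=20  22^5=6
  22^6=8  22^7=21  22^8=28  22^9=27  22^10=5  22^11=17
  22^12=2  22^13=13  22^14=7  22^15=30  22^16=9
So 22^16 ≡ 9 (mod 31), giving e = 16.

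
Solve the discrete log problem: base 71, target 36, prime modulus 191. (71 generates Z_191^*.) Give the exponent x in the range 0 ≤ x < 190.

10

Baby-step giant-step with m = ceil(sqrt(190)) = 14.
Baby table (71^j mod 191 for j=0..13):
  0:1  1:71  2:75  3:168  4:86  5:185  6:147  7:123
  8:138  9:57  10:36  11:73  12:26  13:127
Giant step factor: 71^(-14) ≡ 43 (mod 191).
Scan 36·43^i mod 191 for i = 0, 1, …:
  i=0: 36
Match at i=0, j=10: x = 0·14 + 10 = 10.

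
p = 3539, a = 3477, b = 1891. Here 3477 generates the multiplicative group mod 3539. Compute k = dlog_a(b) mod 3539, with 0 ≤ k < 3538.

Baby-step giant-step with m = ceil(sqrt(3538)) = 60.
Baby table (3477^j mod 3539 for j=0..59):
  0:1  1:3477  2:305  3:2324  4:1011  5:1020  6:462  7:3207
  8:2889  9:1371  10:3473  11:553  12:1104  13:2332  14:515  15:3460
  16:1359  17:678  18:432  19:1528  20:817  21:2431  22:1455  23:1804
  24:1400  25:1675  26:2320  27:1259  28:3339  29:1783  30:2702  31:2348
  32:3062  33:1262  34:3153  35:2698  36:2596  37:1842  38:2583  39:2648
  40:2157  41:748  42:3170  43:1644  44:703  45:2421  46:2075  47:2293
  48:2933  49:2182  50:2737  51:178  52:3120  53:1205  54:3148  55:3008
  56:1071  57:839  58:1067  59:1087
Giant step factor: 3477^(-60) ≡ 532 (mod 3539).
Scan 1891·532^i mod 3539 for i = 0, 1, …:
  i=0: 1891   i=1: 936   i=2: 2492   i=3: 2158
  i=4: 1420   i=5: 1633   i=6: 1701   i=7: 2487
  i=8: 3037   i=9: 1900     …   i=54: 2359
  i=55: 2182
Match at i=55, j=49: k = 55·60 + 49 = 3349.

3349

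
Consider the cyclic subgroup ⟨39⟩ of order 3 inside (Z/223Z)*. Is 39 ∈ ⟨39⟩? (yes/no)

yes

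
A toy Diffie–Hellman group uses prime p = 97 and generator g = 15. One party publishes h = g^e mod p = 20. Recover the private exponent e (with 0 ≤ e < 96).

51

Baby-step giant-step with m = ceil(sqrt(96)) = 10.
Baby table (15^j mod 97 for j=0..9):
  0:1  1:15  2:31  3:77  4:88  5:59  6:12  7:83
  8:81  9:51
Giant step factor: 15^(-10) ≡ 44 (mod 97).
Scan 20·44^i mod 97 for i = 0, 1, …:
  i=0: 20   i=1: 7   i=2: 17   i=3: 69
  i=4: 29   i=5: 15
Match at i=5, j=1: e = 5·10 + 1 = 51.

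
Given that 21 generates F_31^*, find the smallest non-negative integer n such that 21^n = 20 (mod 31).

22

Successive powers of 21 modulo 31:
  21^0=1  21^1=21  21^2=7  21^3=23  21^4=18  21^5=6
  21^6=2  21^7=11  21^8=14  21^9=15  21^10=5  21^11=12
  21^12=4  21^13=22  21^14=28  21^15=30  21^16=10  21^17=24
  21^18=8  21^19=13  21^20=25  21^21=29  21^22=20
So 21^22 ≡ 20 (mod 31), giving n = 22.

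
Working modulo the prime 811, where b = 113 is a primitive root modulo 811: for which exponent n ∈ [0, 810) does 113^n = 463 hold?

632

Baby-step giant-step with m = ceil(sqrt(810)) = 29.
Baby table (113^j mod 811 for j=0..28):
  0:1  1:113  2:604  3:128  4:677  5:267  6:164  7:690
  8:114  9:717  10:732  11:805  12:133  13:431  14:43  15:804
  16:20  17:638  18:726  19:127  20:564  21:474  22:36  23:13
  24:658  25:553  26:42  27:691  28:227
Giant step factor: 113^(-29) ≡ 714 (mod 811).
Scan 463·714^i mod 811 for i = 0, 1, …:
  i=0: 463   i=1: 505   i=2: 486   i=3: 707
  i=4: 356   i=5: 341   i=6: 174   i=7: 153
  i=8: 568   i=9: 52     …   i=20: 142
  i=21: 13
Match at i=21, j=23: n = 21·29 + 23 = 632.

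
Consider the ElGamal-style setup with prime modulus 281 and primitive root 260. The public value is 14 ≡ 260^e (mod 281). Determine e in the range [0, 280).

22

Baby-step giant-step with m = ceil(sqrt(280)) = 17.
Baby table (260^j mod 281 for j=0..16):
  0:1  1:260  2:160  3:12  4:29  5:234  6:144  7:67
  8:279  9:42  10:242  11:257  12:223  13:94  14:274  15:147
  16:4
Giant step factor: 260^(-17) ≡ 97 (mod 281).
Scan 14·97^i mod 281 for i = 0, 1, …:
  i=0: 14   i=1: 234
Match at i=1, j=5: e = 1·17 + 5 = 22.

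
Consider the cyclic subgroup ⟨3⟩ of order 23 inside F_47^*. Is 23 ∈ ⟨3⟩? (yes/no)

no

23 ∈ ⟨3⟩ iff 23^23 ≡ 1 (mod 47), since |⟨3⟩| = 23.
23^23 mod 47 = 46.
Since 46 ≠ 1, 23 does not lie in the subgroup.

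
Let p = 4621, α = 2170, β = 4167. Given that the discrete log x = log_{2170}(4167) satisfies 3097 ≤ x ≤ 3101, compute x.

Compute 2170^3097 mod 4621 = 3705, then multiply by 2170 repeatedly:
  2170^3097=3705  2170^3098=3931  2170^3099=4525  2170^3100=4246  2170^3101=4167
Found 4167 at exponent 3101.

3101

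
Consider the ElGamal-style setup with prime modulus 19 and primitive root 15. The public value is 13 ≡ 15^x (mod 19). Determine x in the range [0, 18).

Successive powers of 15 modulo 19:
  15^0=1  15^1=15  15^2=16  15^3=12  15^4=9  15^5=2
  15^6=11  15^7=13
So 15^7 ≡ 13 (mod 19), giving x = 7.

7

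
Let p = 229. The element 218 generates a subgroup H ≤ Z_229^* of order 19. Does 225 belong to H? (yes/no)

yes

225 ∈ ⟨218⟩ iff 225^19 ≡ 1 (mod 229), since |⟨218⟩| = 19.
225^19 mod 229 = 1.
Since 1 = 1, 225 lies in the subgroup.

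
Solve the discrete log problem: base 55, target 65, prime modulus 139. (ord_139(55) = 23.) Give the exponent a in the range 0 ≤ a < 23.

Successive powers of 55 modulo 139:
  55^0=1  55^1=55  55^2=106  55^3=131  55^4=116  55^5=125
  55^6=64  55^7=45  55^8=112  55^9=44  55^10=57  55^11=77
  55^12=65
So 55^12 ≡ 65 (mod 139), giving a = 12.

12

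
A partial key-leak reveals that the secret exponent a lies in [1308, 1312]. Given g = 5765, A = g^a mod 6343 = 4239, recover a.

Compute 5765^1308 mod 6343 = 4239, then multiply by 5765 repeatedly:
  5765^1308=4239
Found 4239 at exponent 1308.

1308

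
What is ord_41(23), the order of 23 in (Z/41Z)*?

The order of 23 must divide p − 1 = 40 = 2^3 · 5.
Divisors: 1, 2, 4, 5, 8, 10, 20, 40.
Check each in increasing order: 23^1 ≡ 23;  23^2 ≡ 37;  23^4 ≡ 16;  23^5 ≡ 40;  23^8 ≡ 10;  23^10 ≡ 1.
Smallest exponent giving 1 is 10.

10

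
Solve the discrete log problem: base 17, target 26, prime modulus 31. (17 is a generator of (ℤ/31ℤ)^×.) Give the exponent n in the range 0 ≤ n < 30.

5

Successive powers of 17 modulo 31:
  17^0=1  17^1=17  17^2=10  17^3=15  17^4=7  17^5=26
So 17^5 ≡ 26 (mod 31), giving n = 5.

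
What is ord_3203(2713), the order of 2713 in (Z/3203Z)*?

3202

The order of 2713 must divide p − 1 = 3202 = 2 · 1601.
Divisors: 1, 2, 1601, 3202.
Check each in increasing order: 2713^1 ≡ 2713;  2713^2 ≡ 3078;  2713^1601 ≡ 3202;  2713^3202 ≡ 1.
Smallest exponent giving 1 is 3202.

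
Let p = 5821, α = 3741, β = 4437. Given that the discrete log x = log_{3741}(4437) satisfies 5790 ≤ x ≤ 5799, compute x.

5794

Compute 3741^5790 mod 5821 = 2329, then multiply by 3741 repeatedly:
  3741^5790=2329  3741^5791=4573  3741^5792=5495  3741^5793=2844  3741^5794=4437
Found 4437 at exponent 5794.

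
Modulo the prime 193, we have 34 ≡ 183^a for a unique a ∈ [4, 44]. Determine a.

43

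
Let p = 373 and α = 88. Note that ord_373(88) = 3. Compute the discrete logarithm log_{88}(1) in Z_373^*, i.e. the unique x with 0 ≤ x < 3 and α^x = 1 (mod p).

Successive powers of 88 modulo 373:
  88^0=1
So 88^0 ≡ 1 (mod 373), giving x = 0.

0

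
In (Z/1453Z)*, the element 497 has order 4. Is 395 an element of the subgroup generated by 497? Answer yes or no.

no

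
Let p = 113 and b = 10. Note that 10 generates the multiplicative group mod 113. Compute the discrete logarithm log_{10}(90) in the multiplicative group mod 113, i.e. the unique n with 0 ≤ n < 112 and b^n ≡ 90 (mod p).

47

Baby-step giant-step with m = ceil(sqrt(112)) = 11.
Baby table (10^j mod 113 for j=0..10):
  0:1  1:10  2:100  3:96  4:56  5:108  6:63  7:65
  8:85  9:59  10:25
Giant step factor: 10^(-11) ≡ 33 (mod 113).
Scan 90·33^i mod 113 for i = 0, 1, …:
  i=0: 90   i=1: 32   i=2: 39   i=3: 44
  i=4: 96
Match at i=4, j=3: n = 4·11 + 3 = 47.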